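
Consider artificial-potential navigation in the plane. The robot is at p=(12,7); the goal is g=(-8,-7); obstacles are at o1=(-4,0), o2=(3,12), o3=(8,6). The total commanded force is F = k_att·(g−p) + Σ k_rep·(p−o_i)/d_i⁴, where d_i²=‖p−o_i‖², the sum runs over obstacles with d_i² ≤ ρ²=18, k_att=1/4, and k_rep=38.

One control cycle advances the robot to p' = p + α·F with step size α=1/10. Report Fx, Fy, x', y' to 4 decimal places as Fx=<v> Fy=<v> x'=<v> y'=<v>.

Fx=-4.4740 Fy=-3.3685 x'=11.5526 y'=6.6631

F_att = 1/4·(g−p) = 1/4·(-20,-14) = (-5.0000,-3.5000)
o1: d²=305 > ρ²=18 → inactive
o2: d²=106 > ρ²=18 → inactive
o3: d²=17 ≤ ρ²=18; F_rep = 38·(4,1)/17² = (0.5260,0.1315)
F = F_att + ΣF_rep = (-4.4740,-3.3685)
p' = p + 1/10·F = (11.5526,6.6631)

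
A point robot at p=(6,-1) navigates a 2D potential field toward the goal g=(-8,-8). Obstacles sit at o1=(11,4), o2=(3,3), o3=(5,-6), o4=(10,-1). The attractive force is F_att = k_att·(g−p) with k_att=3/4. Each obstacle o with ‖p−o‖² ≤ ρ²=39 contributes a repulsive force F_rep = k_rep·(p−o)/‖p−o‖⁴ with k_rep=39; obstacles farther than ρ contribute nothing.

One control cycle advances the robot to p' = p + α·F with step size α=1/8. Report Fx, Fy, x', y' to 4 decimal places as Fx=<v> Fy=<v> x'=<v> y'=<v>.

Fx=-10.8645 Fy=-5.2111 x'=4.6419 y'=-1.6514

F_att = 3/4·(g−p) = 3/4·(-14,-7) = (-10.5000,-5.2500)
o1: d²=50 > ρ²=39 → inactive
o2: d²=25 ≤ ρ²=39; F_rep = 39·(3,-4)/25² = (0.1872,-0.2496)
o3: d²=26 ≤ ρ²=39; F_rep = 39·(1,5)/26² = (0.0577,0.2885)
o4: d²=16 ≤ ρ²=39; F_rep = 39·(-4,0)/16² = (-0.6094,0.0000)
F = F_att + ΣF_rep = (-10.8645,-5.2111)
p' = p + 1/8·F = (4.6419,-1.6514)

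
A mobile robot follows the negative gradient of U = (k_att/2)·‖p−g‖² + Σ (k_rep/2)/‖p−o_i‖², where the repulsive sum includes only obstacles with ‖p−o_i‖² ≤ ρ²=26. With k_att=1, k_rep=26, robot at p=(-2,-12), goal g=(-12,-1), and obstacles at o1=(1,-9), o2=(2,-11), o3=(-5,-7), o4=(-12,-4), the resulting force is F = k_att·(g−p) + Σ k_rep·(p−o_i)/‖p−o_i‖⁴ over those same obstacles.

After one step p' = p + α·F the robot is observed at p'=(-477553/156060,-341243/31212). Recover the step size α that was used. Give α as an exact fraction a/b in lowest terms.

F_att = 1·(g−p) = 1·(-10,11) = (-10.0000,11.0000)
o1: d²=18 ≤ ρ²=26; F_rep = 26·(-3,-3)/18² = (-0.2407,-0.2407)
o2: d²=17 ≤ ρ²=26; F_rep = 26·(-4,-1)/17² = (-0.3599,-0.0900)
o3: d²=34 > ρ²=26 → inactive
o4: d²=164 > ρ²=26 → inactive
F = F_att + ΣF_rep = (-10.6006,10.6693)
Δp = p'−p = (-1.0601,1.0669); α = Δx/Fx = (-165433/156060) / (-165433/15606) = 1/10
check: Δy/Fy = (33301/31212) / (166505/15606) = 1/10 ✓

α = 1/10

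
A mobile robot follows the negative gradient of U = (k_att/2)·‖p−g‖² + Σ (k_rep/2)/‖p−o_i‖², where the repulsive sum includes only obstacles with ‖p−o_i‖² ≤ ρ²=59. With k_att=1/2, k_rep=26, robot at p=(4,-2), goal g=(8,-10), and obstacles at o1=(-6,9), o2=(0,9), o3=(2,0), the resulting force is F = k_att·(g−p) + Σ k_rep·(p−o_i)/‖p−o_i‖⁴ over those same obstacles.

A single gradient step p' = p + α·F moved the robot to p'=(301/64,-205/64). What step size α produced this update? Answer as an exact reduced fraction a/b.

F_att = 1/2·(g−p) = 1/2·(4,-8) = (2.0000,-4.0000)
o1: d²=221 > ρ²=59 → inactive
o2: d²=137 > ρ²=59 → inactive
o3: d²=8 ≤ ρ²=59; F_rep = 26·(2,-2)/8² = (0.8125,-0.8125)
F = F_att + ΣF_rep = (2.8125,-4.8125)
Δp = p'−p = (0.7031,-1.2031); α = Δx/Fx = (45/64) / (45/16) = 1/4
check: Δy/Fy = (-77/64) / (-77/16) = 1/4 ✓

α = 1/4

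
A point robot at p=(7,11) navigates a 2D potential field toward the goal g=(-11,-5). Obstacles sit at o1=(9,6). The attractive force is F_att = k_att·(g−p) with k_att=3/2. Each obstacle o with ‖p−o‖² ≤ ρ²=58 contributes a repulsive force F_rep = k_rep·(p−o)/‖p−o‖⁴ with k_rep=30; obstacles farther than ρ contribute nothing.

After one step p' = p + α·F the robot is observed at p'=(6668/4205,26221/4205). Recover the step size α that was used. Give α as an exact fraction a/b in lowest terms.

α = 1/5

F_att = 3/2·(g−p) = 3/2·(-18,-16) = (-27.0000,-24.0000)
o1: d²=29 ≤ ρ²=58; F_rep = 30·(-2,5)/29² = (-0.0713,0.1784)
F = F_att + ΣF_rep = (-27.0713,-23.8216)
Δp = p'−p = (-5.4143,-4.7643); α = Δx/Fx = (-22767/4205) / (-22767/841) = 1/5
check: Δy/Fy = (-20034/4205) / (-20034/841) = 1/5 ✓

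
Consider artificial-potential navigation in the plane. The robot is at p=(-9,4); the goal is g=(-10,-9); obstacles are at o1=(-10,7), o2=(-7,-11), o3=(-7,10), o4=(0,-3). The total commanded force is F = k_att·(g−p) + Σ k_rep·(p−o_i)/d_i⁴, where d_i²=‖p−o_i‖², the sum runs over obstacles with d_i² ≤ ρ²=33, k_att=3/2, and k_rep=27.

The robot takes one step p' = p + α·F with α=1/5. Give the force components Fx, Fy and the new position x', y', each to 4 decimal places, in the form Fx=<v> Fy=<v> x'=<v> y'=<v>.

Fx=-1.2300 Fy=-20.3100 x'=-9.2460 y'=-0.0620

F_att = 3/2·(g−p) = 3/2·(-1,-13) = (-1.5000,-19.5000)
o1: d²=10 ≤ ρ²=33; F_rep = 27·(1,-3)/10² = (0.2700,-0.8100)
o2: d²=229 > ρ²=33 → inactive
o3: d²=40 > ρ²=33 → inactive
o4: d²=130 > ρ²=33 → inactive
F = F_att + ΣF_rep = (-1.2300,-20.3100)
p' = p + 1/5·F = (-9.2460,-0.0620)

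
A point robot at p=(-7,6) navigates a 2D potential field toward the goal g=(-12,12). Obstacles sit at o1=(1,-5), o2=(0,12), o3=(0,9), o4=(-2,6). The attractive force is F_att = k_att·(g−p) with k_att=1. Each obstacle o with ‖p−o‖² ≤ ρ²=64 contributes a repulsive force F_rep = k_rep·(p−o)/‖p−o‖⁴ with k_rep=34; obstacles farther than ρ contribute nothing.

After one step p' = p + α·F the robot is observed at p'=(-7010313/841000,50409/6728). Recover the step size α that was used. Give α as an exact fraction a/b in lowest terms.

α = 1/4

F_att = 1·(g−p) = 1·(-5,6) = (-5.0000,6.0000)
o1: d²=185 > ρ²=64 → inactive
o2: d²=85 > ρ²=64 → inactive
o3: d²=58 ≤ ρ²=64; F_rep = 34·(-7,-3)/58² = (-0.0707,-0.0303)
o4: d²=25 ≤ ρ²=64; F_rep = 34·(-5,0)/25² = (-0.2720,0.0000)
F = F_att + ΣF_rep = (-5.3427,5.9697)
Δp = p'−p = (-1.3357,1.4924); α = Δx/Fx = (-1123313/841000) / (-1123313/210250) = 1/4
check: Δy/Fy = (10041/6728) / (10041/1682) = 1/4 ✓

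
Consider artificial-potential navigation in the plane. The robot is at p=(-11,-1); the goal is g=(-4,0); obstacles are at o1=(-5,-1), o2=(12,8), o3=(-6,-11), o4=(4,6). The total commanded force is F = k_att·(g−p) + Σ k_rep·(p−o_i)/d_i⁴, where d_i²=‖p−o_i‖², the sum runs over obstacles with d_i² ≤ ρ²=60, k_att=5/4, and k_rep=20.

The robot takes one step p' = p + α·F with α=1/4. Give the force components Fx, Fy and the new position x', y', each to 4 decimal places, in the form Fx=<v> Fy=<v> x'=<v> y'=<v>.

F_att = 5/4·(g−p) = 5/4·(7,1) = (8.7500,1.2500)
o1: d²=36 ≤ ρ²=60; F_rep = 20·(-6,0)/36² = (-0.0926,0.0000)
o2: d²=610 > ρ²=60 → inactive
o3: d²=125 > ρ²=60 → inactive
o4: d²=274 > ρ²=60 → inactive
F = F_att + ΣF_rep = (8.6574,1.2500)
p' = p + 1/4·F = (-8.8356,-0.6875)

Fx=8.6574 Fy=1.2500 x'=-8.8356 y'=-0.6875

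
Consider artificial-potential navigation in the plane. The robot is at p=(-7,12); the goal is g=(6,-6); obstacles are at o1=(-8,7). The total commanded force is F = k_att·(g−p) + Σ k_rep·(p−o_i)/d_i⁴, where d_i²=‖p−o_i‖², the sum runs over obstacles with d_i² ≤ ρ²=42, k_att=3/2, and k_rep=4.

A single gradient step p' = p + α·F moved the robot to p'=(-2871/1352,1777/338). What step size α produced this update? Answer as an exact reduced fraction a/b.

α = 1/4

F_att = 3/2·(g−p) = 3/2·(13,-18) = (19.5000,-27.0000)
o1: d²=26 ≤ ρ²=42; F_rep = 4·(1,5)/26² = (0.0059,0.0296)
F = F_att + ΣF_rep = (19.5059,-26.9704)
Δp = p'−p = (4.8765,-6.7426); α = Δx/Fx = (6593/1352) / (6593/338) = 1/4
check: Δy/Fy = (-2279/338) / (-4558/169) = 1/4 ✓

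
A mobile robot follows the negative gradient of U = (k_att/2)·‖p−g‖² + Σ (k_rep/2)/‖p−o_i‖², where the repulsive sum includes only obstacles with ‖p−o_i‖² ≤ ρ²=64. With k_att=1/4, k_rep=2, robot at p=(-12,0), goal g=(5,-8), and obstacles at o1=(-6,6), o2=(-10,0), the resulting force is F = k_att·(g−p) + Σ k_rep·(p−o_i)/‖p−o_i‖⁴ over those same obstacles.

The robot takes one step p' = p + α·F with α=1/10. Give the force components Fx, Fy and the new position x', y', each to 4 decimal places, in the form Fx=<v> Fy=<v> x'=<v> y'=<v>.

Fx=4.0000 Fy=-2.0000 x'=-11.6000 y'=-0.2000

F_att = 1/4·(g−p) = 1/4·(17,-8) = (4.2500,-2.0000)
o1: d²=72 > ρ²=64 → inactive
o2: d²=4 ≤ ρ²=64; F_rep = 2·(-2,0)/4² = (-0.2500,0.0000)
F = F_att + ΣF_rep = (4.0000,-2.0000)
p' = p + 1/10·F = (-11.6000,-0.2000)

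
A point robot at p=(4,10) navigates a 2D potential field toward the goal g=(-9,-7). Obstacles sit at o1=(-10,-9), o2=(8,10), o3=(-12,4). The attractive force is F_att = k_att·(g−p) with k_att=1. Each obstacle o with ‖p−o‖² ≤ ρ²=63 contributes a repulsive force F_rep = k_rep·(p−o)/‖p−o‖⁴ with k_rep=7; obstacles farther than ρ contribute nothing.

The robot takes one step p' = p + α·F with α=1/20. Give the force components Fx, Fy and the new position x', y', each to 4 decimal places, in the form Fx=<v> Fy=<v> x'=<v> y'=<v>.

F_att = 1·(g−p) = 1·(-13,-17) = (-13.0000,-17.0000)
o1: d²=557 > ρ²=63 → inactive
o2: d²=16 ≤ ρ²=63; F_rep = 7·(-4,0)/16² = (-0.1094,0.0000)
o3: d²=292 > ρ²=63 → inactive
F = F_att + ΣF_rep = (-13.1094,-17.0000)
p' = p + 1/20·F = (3.3445,9.1500)

Fx=-13.1094 Fy=-17.0000 x'=3.3445 y'=9.1500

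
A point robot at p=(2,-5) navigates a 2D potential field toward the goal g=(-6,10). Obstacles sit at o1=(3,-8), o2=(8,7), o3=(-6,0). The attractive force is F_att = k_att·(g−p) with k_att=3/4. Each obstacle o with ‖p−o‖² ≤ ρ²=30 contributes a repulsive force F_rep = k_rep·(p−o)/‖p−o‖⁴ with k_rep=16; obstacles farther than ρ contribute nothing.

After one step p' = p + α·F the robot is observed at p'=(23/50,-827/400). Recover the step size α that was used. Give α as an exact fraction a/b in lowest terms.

α = 1/4

F_att = 3/4·(g−p) = 3/4·(-8,15) = (-6.0000,11.2500)
o1: d²=10 ≤ ρ²=30; F_rep = 16·(-1,3)/10² = (-0.1600,0.4800)
o2: d²=180 > ρ²=30 → inactive
o3: d²=89 > ρ²=30 → inactive
F = F_att + ΣF_rep = (-6.1600,11.7300)
Δp = p'−p = (-1.5400,2.9325); α = Δx/Fx = (-77/50) / (-154/25) = 1/4
check: Δy/Fy = (1173/400) / (1173/100) = 1/4 ✓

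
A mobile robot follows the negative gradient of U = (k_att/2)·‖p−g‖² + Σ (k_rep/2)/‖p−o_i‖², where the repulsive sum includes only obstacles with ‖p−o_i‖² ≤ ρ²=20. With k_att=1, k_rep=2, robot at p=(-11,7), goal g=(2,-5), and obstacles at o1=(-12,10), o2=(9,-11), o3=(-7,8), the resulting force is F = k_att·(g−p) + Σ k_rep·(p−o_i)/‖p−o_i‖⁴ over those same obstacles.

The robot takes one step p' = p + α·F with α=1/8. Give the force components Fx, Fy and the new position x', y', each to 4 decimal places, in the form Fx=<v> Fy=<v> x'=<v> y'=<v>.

F_att = 1·(g−p) = 1·(13,-12) = (13.0000,-12.0000)
o1: d²=10 ≤ ρ²=20; F_rep = 2·(1,-3)/10² = (0.0200,-0.0600)
o2: d²=724 > ρ²=20 → inactive
o3: d²=17 ≤ ρ²=20; F_rep = 2·(-4,-1)/17² = (-0.0277,-0.0069)
F = F_att + ΣF_rep = (12.9923,-12.0669)
p' = p + 1/8·F = (-9.3760,5.4916)

Fx=12.9923 Fy=-12.0669 x'=-9.3760 y'=5.4916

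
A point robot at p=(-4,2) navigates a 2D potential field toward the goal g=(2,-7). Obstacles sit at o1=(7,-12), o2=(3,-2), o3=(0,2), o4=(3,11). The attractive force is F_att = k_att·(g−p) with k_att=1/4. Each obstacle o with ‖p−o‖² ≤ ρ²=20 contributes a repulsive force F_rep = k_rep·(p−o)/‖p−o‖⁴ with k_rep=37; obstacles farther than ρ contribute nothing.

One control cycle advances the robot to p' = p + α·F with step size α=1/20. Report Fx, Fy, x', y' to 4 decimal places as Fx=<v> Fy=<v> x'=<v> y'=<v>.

Fx=0.9219 Fy=-2.2500 x'=-3.9539 y'=1.8875

F_att = 1/4·(g−p) = 1/4·(6,-9) = (1.5000,-2.2500)
o1: d²=317 > ρ²=20 → inactive
o2: d²=65 > ρ²=20 → inactive
o3: d²=16 ≤ ρ²=20; F_rep = 37·(-4,0)/16² = (-0.5781,0.0000)
o4: d²=130 > ρ²=20 → inactive
F = F_att + ΣF_rep = (0.9219,-2.2500)
p' = p + 1/20·F = (-3.9539,1.8875)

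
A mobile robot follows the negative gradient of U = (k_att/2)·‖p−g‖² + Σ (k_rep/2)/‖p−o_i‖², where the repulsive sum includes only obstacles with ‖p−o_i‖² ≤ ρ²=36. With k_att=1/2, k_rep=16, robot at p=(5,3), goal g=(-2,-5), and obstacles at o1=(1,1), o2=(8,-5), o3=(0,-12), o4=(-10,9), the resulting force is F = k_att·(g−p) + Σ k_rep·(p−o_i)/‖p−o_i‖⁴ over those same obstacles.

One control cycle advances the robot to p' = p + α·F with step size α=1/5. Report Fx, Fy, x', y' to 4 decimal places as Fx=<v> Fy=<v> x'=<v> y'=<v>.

Fx=-3.3400 Fy=-3.9200 x'=4.3320 y'=2.2160

F_att = 1/2·(g−p) = 1/2·(-7,-8) = (-3.5000,-4.0000)
o1: d²=20 ≤ ρ²=36; F_rep = 16·(4,2)/20² = (0.1600,0.0800)
o2: d²=73 > ρ²=36 → inactive
o3: d²=250 > ρ²=36 → inactive
o4: d²=261 > ρ²=36 → inactive
F = F_att + ΣF_rep = (-3.3400,-3.9200)
p' = p + 1/5·F = (4.3320,2.2160)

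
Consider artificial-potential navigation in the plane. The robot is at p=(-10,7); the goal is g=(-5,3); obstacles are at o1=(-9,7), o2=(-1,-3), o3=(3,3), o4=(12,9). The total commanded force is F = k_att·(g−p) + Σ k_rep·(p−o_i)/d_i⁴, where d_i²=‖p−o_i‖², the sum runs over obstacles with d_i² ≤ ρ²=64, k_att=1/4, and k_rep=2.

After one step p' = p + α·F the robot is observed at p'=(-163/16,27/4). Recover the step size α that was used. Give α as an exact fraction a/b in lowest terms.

F_att = 1/4·(g−p) = 1/4·(5,-4) = (1.2500,-1.0000)
o1: d²=1 ≤ ρ²=64; F_rep = 2·(-1,0)/1² = (-2.0000,0.0000)
o2: d²=181 > ρ²=64 → inactive
o3: d²=185 > ρ²=64 → inactive
o4: d²=488 > ρ²=64 → inactive
F = F_att + ΣF_rep = (-0.7500,-1.0000)
Δp = p'−p = (-0.1875,-0.2500); α = Δx/Fx = (-3/16) / (-3/4) = 1/4
check: Δy/Fy = (-1/4) / (-1) = 1/4 ✓

α = 1/4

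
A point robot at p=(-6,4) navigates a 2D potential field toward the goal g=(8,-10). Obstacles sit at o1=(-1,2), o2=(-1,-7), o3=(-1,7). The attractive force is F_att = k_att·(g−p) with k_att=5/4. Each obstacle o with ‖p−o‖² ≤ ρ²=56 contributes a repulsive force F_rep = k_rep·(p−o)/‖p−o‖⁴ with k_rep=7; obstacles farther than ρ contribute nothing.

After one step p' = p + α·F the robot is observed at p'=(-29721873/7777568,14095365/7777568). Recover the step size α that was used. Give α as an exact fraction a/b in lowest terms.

α = 1/8

F_att = 5/4·(g−p) = 5/4·(14,-14) = (17.5000,-17.5000)
o1: d²=29 ≤ ρ²=56; F_rep = 7·(-5,2)/29² = (-0.0416,0.0166)
o2: d²=146 > ρ²=56 → inactive
o3: d²=34 ≤ ρ²=56; F_rep = 7·(-5,-3)/34² = (-0.0303,-0.0182)
F = F_att + ΣF_rep = (17.4281,-17.5015)
Δp = p'−p = (2.1785,-2.1877); α = Δx/Fx = (16943535/7777568) / (16943535/972196) = 1/8
check: Δy/Fy = (-17014907/7777568) / (-17014907/972196) = 1/8 ✓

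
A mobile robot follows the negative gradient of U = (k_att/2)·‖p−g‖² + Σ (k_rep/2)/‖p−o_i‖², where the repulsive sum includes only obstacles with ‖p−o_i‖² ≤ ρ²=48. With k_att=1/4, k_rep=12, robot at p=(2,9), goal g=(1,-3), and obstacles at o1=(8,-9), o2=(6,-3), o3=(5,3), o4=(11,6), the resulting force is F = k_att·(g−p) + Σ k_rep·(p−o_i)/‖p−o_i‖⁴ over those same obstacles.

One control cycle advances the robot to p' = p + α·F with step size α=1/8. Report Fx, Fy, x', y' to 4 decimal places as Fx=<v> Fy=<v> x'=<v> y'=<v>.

F_att = 1/4·(g−p) = 1/4·(-1,-12) = (-0.2500,-3.0000)
o1: d²=360 > ρ²=48 → inactive
o2: d²=160 > ρ²=48 → inactive
o3: d²=45 ≤ ρ²=48; F_rep = 12·(-3,6)/45² = (-0.0178,0.0356)
o4: d²=90 > ρ²=48 → inactive
F = F_att + ΣF_rep = (-0.2678,-2.9644)
p' = p + 1/8·F = (1.9665,8.6294)

Fx=-0.2678 Fy=-2.9644 x'=1.9665 y'=8.6294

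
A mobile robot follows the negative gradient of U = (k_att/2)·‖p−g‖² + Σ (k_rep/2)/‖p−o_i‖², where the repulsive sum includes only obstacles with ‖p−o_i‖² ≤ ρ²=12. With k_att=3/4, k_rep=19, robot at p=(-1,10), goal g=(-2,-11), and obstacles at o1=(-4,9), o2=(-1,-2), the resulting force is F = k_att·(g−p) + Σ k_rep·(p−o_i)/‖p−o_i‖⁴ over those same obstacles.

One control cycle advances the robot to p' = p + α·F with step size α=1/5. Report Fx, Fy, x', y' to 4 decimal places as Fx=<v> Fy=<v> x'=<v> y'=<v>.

F_att = 3/4·(g−p) = 3/4·(-1,-21) = (-0.7500,-15.7500)
o1: d²=10 ≤ ρ²=12; F_rep = 19·(3,1)/10² = (0.5700,0.1900)
o2: d²=144 > ρ²=12 → inactive
F = F_att + ΣF_rep = (-0.1800,-15.5600)
p' = p + 1/5·F = (-1.0360,6.8880)

Fx=-0.1800 Fy=-15.5600 x'=-1.0360 y'=6.8880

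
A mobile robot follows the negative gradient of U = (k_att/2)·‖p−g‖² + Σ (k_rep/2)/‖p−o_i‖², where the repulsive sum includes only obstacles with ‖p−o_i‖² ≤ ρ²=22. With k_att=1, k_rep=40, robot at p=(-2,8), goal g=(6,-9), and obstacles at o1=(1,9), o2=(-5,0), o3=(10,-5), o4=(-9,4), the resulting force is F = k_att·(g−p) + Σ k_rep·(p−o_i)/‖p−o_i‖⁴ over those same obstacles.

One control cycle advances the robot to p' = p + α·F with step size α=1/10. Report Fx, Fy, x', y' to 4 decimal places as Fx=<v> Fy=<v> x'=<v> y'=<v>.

F_att = 1·(g−p) = 1·(8,-17) = (8.0000,-17.0000)
o1: d²=10 ≤ ρ²=22; F_rep = 40·(-3,-1)/10² = (-1.2000,-0.4000)
o2: d²=73 > ρ²=22 → inactive
o3: d²=313 > ρ²=22 → inactive
o4: d²=65 > ρ²=22 → inactive
F = F_att + ΣF_rep = (6.8000,-17.4000)
p' = p + 1/10·F = (-1.3200,6.2600)

Fx=6.8000 Fy=-17.4000 x'=-1.3200 y'=6.2600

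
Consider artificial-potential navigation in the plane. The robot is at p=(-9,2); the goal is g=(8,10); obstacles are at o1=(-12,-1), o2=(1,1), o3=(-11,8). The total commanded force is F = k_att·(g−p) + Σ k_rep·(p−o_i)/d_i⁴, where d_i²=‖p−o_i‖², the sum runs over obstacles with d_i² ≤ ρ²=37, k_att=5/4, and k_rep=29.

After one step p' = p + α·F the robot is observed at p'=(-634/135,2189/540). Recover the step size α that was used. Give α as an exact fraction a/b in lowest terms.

α = 1/5

F_att = 5/4·(g−p) = 5/4·(17,8) = (21.2500,10.0000)
o1: d²=18 ≤ ρ²=37; F_rep = 29·(3,3)/18² = (0.2685,0.2685)
o2: d²=101 > ρ²=37 → inactive
o3: d²=40 > ρ²=37 → inactive
F = F_att + ΣF_rep = (21.5185,10.2685)
Δp = p'−p = (4.3037,2.0537); α = Δx/Fx = (581/135) / (581/27) = 1/5
check: Δy/Fy = (1109/540) / (1109/108) = 1/5 ✓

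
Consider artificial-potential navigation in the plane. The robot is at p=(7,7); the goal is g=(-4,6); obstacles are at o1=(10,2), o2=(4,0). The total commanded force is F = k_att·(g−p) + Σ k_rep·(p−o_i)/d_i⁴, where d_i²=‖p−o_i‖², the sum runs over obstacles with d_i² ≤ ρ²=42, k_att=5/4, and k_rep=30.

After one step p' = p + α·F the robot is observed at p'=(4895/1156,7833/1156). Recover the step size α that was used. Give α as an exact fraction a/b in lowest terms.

α = 1/5

F_att = 5/4·(g−p) = 5/4·(-11,-1) = (-13.7500,-1.2500)
o1: d²=34 ≤ ρ²=42; F_rep = 30·(-3,5)/34² = (-0.0779,0.1298)
o2: d²=58 > ρ²=42 → inactive
F = F_att + ΣF_rep = (-13.8279,-1.1202)
Δp = p'−p = (-2.7656,-0.2240); α = Δx/Fx = (-3197/1156) / (-15985/1156) = 1/5
check: Δy/Fy = (-259/1156) / (-1295/1156) = 1/5 ✓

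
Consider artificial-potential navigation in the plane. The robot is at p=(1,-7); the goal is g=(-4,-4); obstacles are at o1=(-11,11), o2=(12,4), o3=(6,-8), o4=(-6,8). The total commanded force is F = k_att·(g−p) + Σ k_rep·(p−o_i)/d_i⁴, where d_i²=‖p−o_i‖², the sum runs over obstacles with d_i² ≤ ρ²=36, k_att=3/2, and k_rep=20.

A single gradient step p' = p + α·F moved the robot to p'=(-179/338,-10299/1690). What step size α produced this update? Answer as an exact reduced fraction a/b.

α = 1/5

F_att = 3/2·(g−p) = 3/2·(-5,3) = (-7.5000,4.5000)
o1: d²=468 > ρ²=36 → inactive
o2: d²=242 > ρ²=36 → inactive
o3: d²=26 ≤ ρ²=36; F_rep = 20·(-5,1)/26² = (-0.1479,0.0296)
o4: d²=274 > ρ²=36 → inactive
F = F_att + ΣF_rep = (-7.6479,4.5296)
Δp = p'−p = (-1.5296,0.9059); α = Δx/Fx = (-517/338) / (-2585/338) = 1/5
check: Δy/Fy = (1531/1690) / (1531/338) = 1/5 ✓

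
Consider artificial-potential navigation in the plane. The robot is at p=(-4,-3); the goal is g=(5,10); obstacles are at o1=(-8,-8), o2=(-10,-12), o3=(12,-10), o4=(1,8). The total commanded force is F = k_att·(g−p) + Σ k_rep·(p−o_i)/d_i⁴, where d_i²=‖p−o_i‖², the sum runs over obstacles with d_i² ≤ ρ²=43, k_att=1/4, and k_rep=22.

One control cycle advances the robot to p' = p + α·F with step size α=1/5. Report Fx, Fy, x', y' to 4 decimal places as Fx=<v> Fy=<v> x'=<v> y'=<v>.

Fx=2.3023 Fy=3.3154 x'=-3.5395 y'=-2.3369

F_att = 1/4·(g−p) = 1/4·(9,13) = (2.2500,3.2500)
o1: d²=41 ≤ ρ²=43; F_rep = 22·(4,5)/41² = (0.0523,0.0654)
o2: d²=117 > ρ²=43 → inactive
o3: d²=305 > ρ²=43 → inactive
o4: d²=146 > ρ²=43 → inactive
F = F_att + ΣF_rep = (2.3023,3.3154)
p' = p + 1/5·F = (-3.5395,-2.3369)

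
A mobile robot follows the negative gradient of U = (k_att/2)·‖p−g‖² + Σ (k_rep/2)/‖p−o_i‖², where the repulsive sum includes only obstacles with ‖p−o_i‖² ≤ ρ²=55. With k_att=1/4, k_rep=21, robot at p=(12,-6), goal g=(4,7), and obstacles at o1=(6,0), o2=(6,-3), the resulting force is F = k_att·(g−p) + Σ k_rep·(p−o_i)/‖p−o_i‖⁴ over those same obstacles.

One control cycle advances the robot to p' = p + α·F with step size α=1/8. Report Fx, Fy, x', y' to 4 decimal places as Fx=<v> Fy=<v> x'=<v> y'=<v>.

F_att = 1/4·(g−p) = 1/4·(-8,13) = (-2.0000,3.2500)
o1: d²=72 > ρ²=55 → inactive
o2: d²=45 ≤ ρ²=55; F_rep = 21·(6,-3)/45² = (0.0622,-0.0311)
F = F_att + ΣF_rep = (-1.9378,3.2189)
p' = p + 1/8·F = (11.7578,-5.5976)

Fx=-1.9378 Fy=3.2189 x'=11.7578 y'=-5.5976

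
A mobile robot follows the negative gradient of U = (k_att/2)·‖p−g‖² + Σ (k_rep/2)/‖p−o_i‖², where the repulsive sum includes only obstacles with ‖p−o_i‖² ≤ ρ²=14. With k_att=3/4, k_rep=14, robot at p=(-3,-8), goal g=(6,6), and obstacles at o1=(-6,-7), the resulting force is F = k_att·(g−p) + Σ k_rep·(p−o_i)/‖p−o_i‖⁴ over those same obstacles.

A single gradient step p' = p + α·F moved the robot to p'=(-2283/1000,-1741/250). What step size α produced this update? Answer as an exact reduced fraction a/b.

α = 1/10

F_att = 3/4·(g−p) = 3/4·(9,14) = (6.7500,10.5000)
o1: d²=10 ≤ ρ²=14; F_rep = 14·(3,-1)/10² = (0.4200,-0.1400)
F = F_att + ΣF_rep = (7.1700,10.3600)
Δp = p'−p = (0.7170,1.0360); α = Δx/Fx = (717/1000) / (717/100) = 1/10
check: Δy/Fy = (259/250) / (259/25) = 1/10 ✓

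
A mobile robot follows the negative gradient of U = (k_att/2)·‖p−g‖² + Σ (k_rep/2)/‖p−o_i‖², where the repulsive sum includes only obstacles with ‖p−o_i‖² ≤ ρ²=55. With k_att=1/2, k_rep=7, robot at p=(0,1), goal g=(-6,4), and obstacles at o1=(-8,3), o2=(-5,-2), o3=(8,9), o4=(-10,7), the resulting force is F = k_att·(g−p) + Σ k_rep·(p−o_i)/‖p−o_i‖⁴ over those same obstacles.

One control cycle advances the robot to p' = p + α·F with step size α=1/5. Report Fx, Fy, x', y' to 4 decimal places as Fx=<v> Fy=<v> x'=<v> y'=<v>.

F_att = 1/2·(g−p) = 1/2·(-6,3) = (-3.0000,1.5000)
o1: d²=68 > ρ²=55 → inactive
o2: d²=34 ≤ ρ²=55; F_rep = 7·(5,3)/34² = (0.0303,0.0182)
o3: d²=128 > ρ²=55 → inactive
o4: d²=136 > ρ²=55 → inactive
F = F_att + ΣF_rep = (-2.9697,1.5182)
p' = p + 1/5·F = (-0.5939,1.3036)

Fx=-2.9697 Fy=1.5182 x'=-0.5939 y'=1.3036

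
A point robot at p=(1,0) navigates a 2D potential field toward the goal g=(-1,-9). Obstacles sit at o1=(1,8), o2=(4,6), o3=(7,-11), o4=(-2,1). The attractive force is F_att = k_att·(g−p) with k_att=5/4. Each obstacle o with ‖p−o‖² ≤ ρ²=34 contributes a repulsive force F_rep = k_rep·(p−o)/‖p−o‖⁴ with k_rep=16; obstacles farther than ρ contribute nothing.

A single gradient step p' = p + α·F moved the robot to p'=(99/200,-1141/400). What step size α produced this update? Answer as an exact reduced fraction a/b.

F_att = 5/4·(g−p) = 5/4·(-2,-9) = (-2.5000,-11.2500)
o1: d²=64 > ρ²=34 → inactive
o2: d²=45 > ρ²=34 → inactive
o3: d²=157 > ρ²=34 → inactive
o4: d²=10 ≤ ρ²=34; F_rep = 16·(3,-1)/10² = (0.4800,-0.1600)
F = F_att + ΣF_rep = (-2.0200,-11.4100)
Δp = p'−p = (-0.5050,-2.8525); α = Δx/Fx = (-101/200) / (-101/50) = 1/4
check: Δy/Fy = (-1141/400) / (-1141/100) = 1/4 ✓

α = 1/4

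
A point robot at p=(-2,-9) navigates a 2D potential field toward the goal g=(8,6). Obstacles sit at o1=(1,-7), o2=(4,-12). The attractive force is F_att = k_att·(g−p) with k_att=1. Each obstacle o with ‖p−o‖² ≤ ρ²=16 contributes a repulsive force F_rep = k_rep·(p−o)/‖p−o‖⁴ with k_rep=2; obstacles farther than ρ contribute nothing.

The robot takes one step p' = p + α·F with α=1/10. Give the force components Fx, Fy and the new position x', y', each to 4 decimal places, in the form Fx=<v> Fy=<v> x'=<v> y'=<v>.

F_att = 1·(g−p) = 1·(10,15) = (10.0000,15.0000)
o1: d²=13 ≤ ρ²=16; F_rep = 2·(-3,-2)/13² = (-0.0355,-0.0237)
o2: d²=45 > ρ²=16 → inactive
F = F_att + ΣF_rep = (9.9645,14.9763)
p' = p + 1/10·F = (-1.0036,-7.5024)

Fx=9.9645 Fy=14.9763 x'=-1.0036 y'=-7.5024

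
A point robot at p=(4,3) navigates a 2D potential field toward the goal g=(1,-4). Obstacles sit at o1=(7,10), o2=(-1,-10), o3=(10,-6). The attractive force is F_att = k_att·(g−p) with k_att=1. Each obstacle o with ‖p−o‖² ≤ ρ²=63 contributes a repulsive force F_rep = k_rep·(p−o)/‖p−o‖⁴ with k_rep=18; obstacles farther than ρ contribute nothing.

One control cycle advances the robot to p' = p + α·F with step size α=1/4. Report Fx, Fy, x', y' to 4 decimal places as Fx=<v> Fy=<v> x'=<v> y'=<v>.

Fx=-3.0161 Fy=-7.0375 x'=3.2460 y'=1.2406

F_att = 1·(g−p) = 1·(-3,-7) = (-3.0000,-7.0000)
o1: d²=58 ≤ ρ²=63; F_rep = 18·(-3,-7)/58² = (-0.0161,-0.0375)
o2: d²=194 > ρ²=63 → inactive
o3: d²=117 > ρ²=63 → inactive
F = F_att + ΣF_rep = (-3.0161,-7.0375)
p' = p + 1/4·F = (3.2460,1.2406)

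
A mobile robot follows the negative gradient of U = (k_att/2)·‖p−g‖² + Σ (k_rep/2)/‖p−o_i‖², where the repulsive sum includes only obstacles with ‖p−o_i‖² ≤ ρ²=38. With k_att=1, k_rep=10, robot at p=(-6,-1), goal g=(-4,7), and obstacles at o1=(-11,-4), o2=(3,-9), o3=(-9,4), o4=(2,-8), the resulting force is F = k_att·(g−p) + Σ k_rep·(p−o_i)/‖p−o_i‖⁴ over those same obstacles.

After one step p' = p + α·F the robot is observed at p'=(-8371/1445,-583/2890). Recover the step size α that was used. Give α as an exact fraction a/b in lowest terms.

F_att = 1·(g−p) = 1·(2,8) = (2.0000,8.0000)
o1: d²=34 ≤ ρ²=38; F_rep = 10·(5,3)/34² = (0.0433,0.0260)
o2: d²=145 > ρ²=38 → inactive
o3: d²=34 ≤ ρ²=38; F_rep = 10·(3,-5)/34² = (0.0260,-0.0433)
o4: d²=113 > ρ²=38 → inactive
F = F_att + ΣF_rep = (2.0692,7.9827)
Δp = p'−p = (0.2069,0.7983); α = Δx/Fx = (299/1445) / (598/289) = 1/10
check: Δy/Fy = (2307/2890) / (2307/289) = 1/10 ✓

α = 1/10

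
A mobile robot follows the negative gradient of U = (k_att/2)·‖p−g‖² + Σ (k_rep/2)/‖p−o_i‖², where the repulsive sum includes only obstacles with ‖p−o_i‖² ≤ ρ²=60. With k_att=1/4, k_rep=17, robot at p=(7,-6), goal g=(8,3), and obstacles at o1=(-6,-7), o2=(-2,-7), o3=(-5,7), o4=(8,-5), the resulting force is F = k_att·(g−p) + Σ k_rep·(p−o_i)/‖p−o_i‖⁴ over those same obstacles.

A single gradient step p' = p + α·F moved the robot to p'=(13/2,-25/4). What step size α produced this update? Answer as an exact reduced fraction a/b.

α = 1/8

F_att = 1/4·(g−p) = 1/4·(1,9) = (0.2500,2.2500)
o1: d²=170 > ρ²=60 → inactive
o2: d²=82 > ρ²=60 → inactive
o3: d²=313 > ρ²=60 → inactive
o4: d²=2 ≤ ρ²=60; F_rep = 17·(-1,-1)/2² = (-4.2500,-4.2500)
F = F_att + ΣF_rep = (-4.0000,-2.0000)
Δp = p'−p = (-0.5000,-0.2500); α = Δx/Fx = (-1/2) / (-4) = 1/8
check: Δy/Fy = (-1/4) / (-2) = 1/8 ✓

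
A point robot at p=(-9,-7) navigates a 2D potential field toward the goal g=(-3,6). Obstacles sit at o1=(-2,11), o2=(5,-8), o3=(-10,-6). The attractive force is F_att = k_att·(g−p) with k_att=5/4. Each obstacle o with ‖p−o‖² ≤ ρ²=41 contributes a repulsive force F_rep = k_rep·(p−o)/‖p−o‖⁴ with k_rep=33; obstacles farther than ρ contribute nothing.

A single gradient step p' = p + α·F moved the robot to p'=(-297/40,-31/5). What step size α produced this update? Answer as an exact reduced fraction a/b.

α = 1/10

F_att = 5/4·(g−p) = 5/4·(6,13) = (7.5000,16.2500)
o1: d²=373 > ρ²=41 → inactive
o2: d²=197 > ρ²=41 → inactive
o3: d²=2 ≤ ρ²=41; F_rep = 33·(1,-1)/2² = (8.2500,-8.2500)
F = F_att + ΣF_rep = (15.7500,8.0000)
Δp = p'−p = (1.5750,0.8000); α = Δx/Fx = (63/40) / (63/4) = 1/10
check: Δy/Fy = (4/5) / (8) = 1/10 ✓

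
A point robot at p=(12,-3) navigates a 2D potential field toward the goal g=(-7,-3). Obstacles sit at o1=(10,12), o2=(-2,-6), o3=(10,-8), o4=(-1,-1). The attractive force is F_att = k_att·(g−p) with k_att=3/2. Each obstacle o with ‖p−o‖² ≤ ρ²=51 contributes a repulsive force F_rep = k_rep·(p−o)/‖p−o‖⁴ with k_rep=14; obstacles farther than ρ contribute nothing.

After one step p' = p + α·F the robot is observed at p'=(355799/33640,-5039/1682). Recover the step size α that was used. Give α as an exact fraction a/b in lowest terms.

F_att = 3/2·(g−p) = 3/2·(-19,0) = (-28.5000,0.0000)
o1: d²=229 > ρ²=51 → inactive
o2: d²=205 > ρ²=51 → inactive
o3: d²=29 ≤ ρ²=51; F_rep = 14·(2,5)/29² = (0.0333,0.0832)
o4: d²=173 > ρ²=51 → inactive
F = F_att + ΣF_rep = (-28.4667,0.0832)
Δp = p'−p = (-1.4233,0.0042); α = Δx/Fx = (-47881/33640) / (-47881/1682) = 1/20
check: Δy/Fy = (7/1682) / (70/841) = 1/20 ✓

α = 1/20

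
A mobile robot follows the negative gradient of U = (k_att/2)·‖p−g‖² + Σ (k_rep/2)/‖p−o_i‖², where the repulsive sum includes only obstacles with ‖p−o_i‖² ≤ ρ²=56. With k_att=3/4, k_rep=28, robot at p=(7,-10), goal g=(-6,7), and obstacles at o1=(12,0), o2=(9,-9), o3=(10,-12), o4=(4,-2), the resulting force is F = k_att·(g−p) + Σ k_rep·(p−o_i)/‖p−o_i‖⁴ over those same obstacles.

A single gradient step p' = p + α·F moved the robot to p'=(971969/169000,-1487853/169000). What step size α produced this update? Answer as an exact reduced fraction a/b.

α = 1/10

F_att = 3/4·(g−p) = 3/4·(-13,17) = (-9.7500,12.7500)
o1: d²=125 > ρ²=56 → inactive
o2: d²=5 ≤ ρ²=56; F_rep = 28·(-2,-1)/5² = (-2.2400,-1.1200)
o3: d²=13 ≤ ρ²=56; F_rep = 28·(-3,2)/13² = (-0.4970,0.3314)
o4: d²=73 > ρ²=56 → inactive
F = F_att + ΣF_rep = (-12.4870,11.9614)
Δp = p'−p = (-1.2487,1.1961); α = Δx/Fx = (-211031/169000) / (-211031/16900) = 1/10
check: Δy/Fy = (202147/169000) / (202147/16900) = 1/10 ✓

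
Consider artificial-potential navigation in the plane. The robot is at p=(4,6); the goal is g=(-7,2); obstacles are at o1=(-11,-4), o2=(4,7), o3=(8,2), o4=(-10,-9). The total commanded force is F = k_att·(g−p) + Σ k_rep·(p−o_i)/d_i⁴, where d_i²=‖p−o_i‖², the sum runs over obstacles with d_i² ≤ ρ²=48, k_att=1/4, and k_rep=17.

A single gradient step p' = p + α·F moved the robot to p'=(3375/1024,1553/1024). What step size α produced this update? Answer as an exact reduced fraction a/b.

F_att = 1/4·(g−p) = 1/4·(-11,-4) = (-2.7500,-1.0000)
o1: d²=325 > ρ²=48 → inactive
o2: d²=1 ≤ ρ²=48; F_rep = 17·(0,-1)/1² = (0.0000,-17.0000)
o3: d²=32 ≤ ρ²=48; F_rep = 17·(-4,4)/32² = (-0.0664,0.0664)
o4: d²=421 > ρ²=48 → inactive
F = F_att + ΣF_rep = (-2.8164,-17.9336)
Δp = p'−p = (-0.7041,-4.4834); α = Δx/Fx = (-721/1024) / (-721/256) = 1/4
check: Δy/Fy = (-4591/1024) / (-4591/256) = 1/4 ✓

α = 1/4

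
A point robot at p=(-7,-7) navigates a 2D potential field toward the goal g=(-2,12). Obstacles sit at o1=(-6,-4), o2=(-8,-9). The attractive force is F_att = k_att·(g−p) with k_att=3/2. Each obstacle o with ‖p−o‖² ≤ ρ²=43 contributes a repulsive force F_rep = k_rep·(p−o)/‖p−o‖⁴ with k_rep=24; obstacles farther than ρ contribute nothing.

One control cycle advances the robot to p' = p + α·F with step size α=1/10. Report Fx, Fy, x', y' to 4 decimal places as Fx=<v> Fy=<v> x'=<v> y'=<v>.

F_att = 3/2·(g−p) = 3/2·(5,19) = (7.5000,28.5000)
o1: d²=10 ≤ ρ²=43; F_rep = 24·(-1,-3)/10² = (-0.2400,-0.7200)
o2: d²=5 ≤ ρ²=43; F_rep = 24·(1,2)/5² = (0.9600,1.9200)
F = F_att + ΣF_rep = (8.2200,29.7000)
p' = p + 1/10·F = (-6.1780,-4.0300)

Fx=8.2200 Fy=29.7000 x'=-6.1780 y'=-4.0300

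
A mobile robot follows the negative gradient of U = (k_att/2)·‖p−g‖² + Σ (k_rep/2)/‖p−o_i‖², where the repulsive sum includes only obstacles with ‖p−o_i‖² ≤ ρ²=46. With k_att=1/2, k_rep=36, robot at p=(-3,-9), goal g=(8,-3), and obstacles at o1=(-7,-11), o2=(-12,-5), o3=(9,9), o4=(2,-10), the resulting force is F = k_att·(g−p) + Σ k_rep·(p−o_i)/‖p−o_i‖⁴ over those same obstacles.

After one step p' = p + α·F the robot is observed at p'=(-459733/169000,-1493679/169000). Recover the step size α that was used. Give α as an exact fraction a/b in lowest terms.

F_att = 1/2·(g−p) = 1/2·(11,6) = (5.5000,3.0000)
o1: d²=20 ≤ ρ²=46; F_rep = 36·(4,2)/20² = (0.3600,0.1800)
o2: d²=97 > ρ²=46 → inactive
o3: d²=468 > ρ²=46 → inactive
o4: d²=26 ≤ ρ²=46; F_rep = 36·(-5,1)/26² = (-0.2663,0.0533)
F = F_att + ΣF_rep = (5.5937,3.2333)
Δp = p'−p = (0.2797,0.1617); α = Δx/Fx = (47267/169000) / (47267/8450) = 1/20
check: Δy/Fy = (27321/169000) / (27321/8450) = 1/20 ✓

α = 1/20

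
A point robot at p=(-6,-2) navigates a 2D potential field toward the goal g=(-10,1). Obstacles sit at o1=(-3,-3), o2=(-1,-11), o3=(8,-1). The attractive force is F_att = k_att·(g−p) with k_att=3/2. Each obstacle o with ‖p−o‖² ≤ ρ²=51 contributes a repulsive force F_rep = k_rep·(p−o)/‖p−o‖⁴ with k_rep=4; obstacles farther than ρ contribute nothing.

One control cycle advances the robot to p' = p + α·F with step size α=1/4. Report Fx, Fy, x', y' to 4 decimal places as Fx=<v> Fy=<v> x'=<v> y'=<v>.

Fx=-6.1200 Fy=4.5400 x'=-7.5300 y'=-0.8650

F_att = 3/2·(g−p) = 3/2·(-4,3) = (-6.0000,4.5000)
o1: d²=10 ≤ ρ²=51; F_rep = 4·(-3,1)/10² = (-0.1200,0.0400)
o2: d²=106 > ρ²=51 → inactive
o3: d²=197 > ρ²=51 → inactive
F = F_att + ΣF_rep = (-6.1200,4.5400)
p' = p + 1/4·F = (-7.5300,-0.8650)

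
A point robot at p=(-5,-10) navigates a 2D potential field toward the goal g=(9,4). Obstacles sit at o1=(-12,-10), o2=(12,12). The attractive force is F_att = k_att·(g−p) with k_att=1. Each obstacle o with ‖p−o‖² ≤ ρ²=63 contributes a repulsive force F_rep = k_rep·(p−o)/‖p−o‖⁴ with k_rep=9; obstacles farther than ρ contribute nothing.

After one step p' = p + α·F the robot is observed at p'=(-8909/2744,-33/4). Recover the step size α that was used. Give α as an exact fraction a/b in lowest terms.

F_att = 1·(g−p) = 1·(14,14) = (14.0000,14.0000)
o1: d²=49 ≤ ρ²=63; F_rep = 9·(7,0)/49² = (0.0262,0.0000)
o2: d²=773 > ρ²=63 → inactive
F = F_att + ΣF_rep = (14.0262,14.0000)
Δp = p'−p = (1.7533,1.7500); α = Δx/Fx = (4811/2744) / (4811/343) = 1/8
check: Δy/Fy = (7/4) / (14) = 1/8 ✓

α = 1/8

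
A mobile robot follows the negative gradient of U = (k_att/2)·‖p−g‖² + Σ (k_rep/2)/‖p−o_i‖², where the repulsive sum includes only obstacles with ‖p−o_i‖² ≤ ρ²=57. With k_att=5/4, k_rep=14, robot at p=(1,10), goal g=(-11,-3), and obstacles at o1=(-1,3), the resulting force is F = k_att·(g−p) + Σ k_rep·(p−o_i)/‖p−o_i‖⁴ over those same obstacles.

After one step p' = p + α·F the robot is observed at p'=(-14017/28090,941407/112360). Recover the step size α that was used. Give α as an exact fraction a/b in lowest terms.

α = 1/10

F_att = 5/4·(g−p) = 5/4·(-12,-13) = (-15.0000,-16.2500)
o1: d²=53 ≤ ρ²=57; F_rep = 14·(2,7)/53² = (0.0100,0.0349)
F = F_att + ΣF_rep = (-14.9900,-16.2151)
Δp = p'−p = (-1.4990,-1.6215); α = Δx/Fx = (-42107/28090) / (-42107/2809) = 1/10
check: Δy/Fy = (-182193/112360) / (-182193/11236) = 1/10 ✓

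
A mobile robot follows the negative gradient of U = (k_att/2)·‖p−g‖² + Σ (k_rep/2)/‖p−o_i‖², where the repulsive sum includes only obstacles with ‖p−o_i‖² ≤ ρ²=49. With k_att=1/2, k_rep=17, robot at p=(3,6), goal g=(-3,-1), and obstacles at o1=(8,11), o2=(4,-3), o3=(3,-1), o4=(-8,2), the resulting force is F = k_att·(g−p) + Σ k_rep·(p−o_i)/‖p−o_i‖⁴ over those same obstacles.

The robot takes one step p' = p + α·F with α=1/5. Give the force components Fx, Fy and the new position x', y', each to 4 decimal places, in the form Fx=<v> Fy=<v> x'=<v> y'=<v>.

F_att = 1/2·(g−p) = 1/2·(-6,-7) = (-3.0000,-3.5000)
o1: d²=50 > ρ²=49 → inactive
o2: d²=82 > ρ²=49 → inactive
o3: d²=49 ≤ ρ²=49; F_rep = 17·(0,7)/49² = (0.0000,0.0496)
o4: d²=137 > ρ²=49 → inactive
F = F_att + ΣF_rep = (-3.0000,-3.4504)
p' = p + 1/5·F = (2.4000,5.3099)

Fx=-3.0000 Fy=-3.4504 x'=2.4000 y'=5.3099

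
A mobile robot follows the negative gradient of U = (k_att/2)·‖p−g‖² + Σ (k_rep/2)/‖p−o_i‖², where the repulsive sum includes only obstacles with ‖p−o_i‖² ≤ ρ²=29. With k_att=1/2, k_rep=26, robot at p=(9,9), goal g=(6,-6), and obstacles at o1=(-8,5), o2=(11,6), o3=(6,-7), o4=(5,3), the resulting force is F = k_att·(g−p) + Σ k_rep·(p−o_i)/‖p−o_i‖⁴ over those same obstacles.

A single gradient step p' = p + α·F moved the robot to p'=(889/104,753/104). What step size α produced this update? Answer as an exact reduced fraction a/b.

F_att = 1/2·(g−p) = 1/2·(-3,-15) = (-1.5000,-7.5000)
o1: d²=305 > ρ²=29 → inactive
o2: d²=13 ≤ ρ²=29; F_rep = 26·(-2,3)/13² = (-0.3077,0.4615)
o3: d²=265 > ρ²=29 → inactive
o4: d²=52 > ρ²=29 → inactive
F = F_att + ΣF_rep = (-1.8077,-7.0385)
Δp = p'−p = (-0.4519,-1.7596); α = Δx/Fx = (-47/104) / (-47/26) = 1/4
check: Δy/Fy = (-183/104) / (-183/26) = 1/4 ✓

α = 1/4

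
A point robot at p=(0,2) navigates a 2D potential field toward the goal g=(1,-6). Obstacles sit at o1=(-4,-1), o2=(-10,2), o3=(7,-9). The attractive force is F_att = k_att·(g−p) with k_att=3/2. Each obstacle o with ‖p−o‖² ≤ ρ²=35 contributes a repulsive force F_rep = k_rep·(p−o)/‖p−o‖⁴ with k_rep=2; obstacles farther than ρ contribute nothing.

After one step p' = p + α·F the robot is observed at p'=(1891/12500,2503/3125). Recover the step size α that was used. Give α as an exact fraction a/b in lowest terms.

α = 1/10

F_att = 3/2·(g−p) = 3/2·(1,-8) = (1.5000,-12.0000)
o1: d²=25 ≤ ρ²=35; F_rep = 2·(4,3)/25² = (0.0128,0.0096)
o2: d²=100 > ρ²=35 → inactive
o3: d²=170 > ρ²=35 → inactive
F = F_att + ΣF_rep = (1.5128,-11.9904)
Δp = p'−p = (0.1513,-1.1990); α = Δx/Fx = (1891/12500) / (1891/1250) = 1/10
check: Δy/Fy = (-3747/3125) / (-7494/625) = 1/10 ✓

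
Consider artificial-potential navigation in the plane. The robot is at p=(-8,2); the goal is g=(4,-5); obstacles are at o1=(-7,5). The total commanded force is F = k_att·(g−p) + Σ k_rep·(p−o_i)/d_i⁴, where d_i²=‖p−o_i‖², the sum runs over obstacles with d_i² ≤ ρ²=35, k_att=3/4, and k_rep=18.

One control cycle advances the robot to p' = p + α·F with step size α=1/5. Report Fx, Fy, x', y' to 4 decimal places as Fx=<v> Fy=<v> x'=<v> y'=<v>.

F_att = 3/4·(g−p) = 3/4·(12,-7) = (9.0000,-5.2500)
o1: d²=10 ≤ ρ²=35; F_rep = 18·(-1,-3)/10² = (-0.1800,-0.5400)
F = F_att + ΣF_rep = (8.8200,-5.7900)
p' = p + 1/5·F = (-6.2360,0.8420)

Fx=8.8200 Fy=-5.7900 x'=-6.2360 y'=0.8420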